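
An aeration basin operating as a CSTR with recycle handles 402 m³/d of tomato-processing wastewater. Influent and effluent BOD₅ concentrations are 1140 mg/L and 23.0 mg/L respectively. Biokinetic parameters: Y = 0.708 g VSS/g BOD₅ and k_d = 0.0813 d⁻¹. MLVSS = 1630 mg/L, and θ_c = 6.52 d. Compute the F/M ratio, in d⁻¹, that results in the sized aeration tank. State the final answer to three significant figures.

F/M ≈ 0.338 d⁻¹

Steady-state biomass mass balance: V·X·(1 + k_d·θ_c) = Y·Q·(S₀ − S)·θ_c, so V = 0.708 × 402 × (1140 − 23.0) × 6.52 / [1630 × (1 + 0.0813 × 6.52)] = 2.07×10^6 / 2494 = 831.1 m³.
F/M = applied load / biomass = Q·S₀/(V·X) = 402 × 1140 / (831.1 × 1630) = 0.3383 d⁻¹.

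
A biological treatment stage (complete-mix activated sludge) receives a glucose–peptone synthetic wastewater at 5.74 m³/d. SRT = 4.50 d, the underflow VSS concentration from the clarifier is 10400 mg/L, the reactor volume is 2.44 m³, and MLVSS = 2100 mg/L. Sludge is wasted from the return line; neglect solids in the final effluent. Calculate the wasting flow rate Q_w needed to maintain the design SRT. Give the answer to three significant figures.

θ_c = V·X/(Q_w·X_r) when wasting from the recycle, so Q_w = V·X/(θ_c·X_r) = 2.440 × 2100 / (4.50 × 10400) = 0.1095 m³/d.

Q_w ≈ 0.109 m³/d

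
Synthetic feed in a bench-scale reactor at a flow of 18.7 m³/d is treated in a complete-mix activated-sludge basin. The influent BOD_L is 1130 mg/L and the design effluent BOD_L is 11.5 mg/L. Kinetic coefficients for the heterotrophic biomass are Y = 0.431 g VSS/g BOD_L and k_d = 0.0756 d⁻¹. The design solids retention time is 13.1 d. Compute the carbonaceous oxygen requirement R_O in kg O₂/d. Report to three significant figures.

R_O ≈ 14.5 kg O₂/d

The observed yield is Y_obs = Y/(1 + k_d·θ_c) = 0.431 / (1 + 0.0756 × 13.1) = 0.431 / 1.990 = 0.2165 g VSS per g BOD_L removed.
Mass of BOD_L removed per day: Q(S₀ − S) = 18.7 × 1118 g/m³ = 20.92 kg/d.
P_X = Y_obs·Q·(S₀ − S) = 0.2165 × 20.92 = 4.529 kg VSS/d.
R_O = Q·(S₀ − S) − 1.42·P_X = 20.92 − 1.42 × 4.529 = 14.48 kg O₂/d.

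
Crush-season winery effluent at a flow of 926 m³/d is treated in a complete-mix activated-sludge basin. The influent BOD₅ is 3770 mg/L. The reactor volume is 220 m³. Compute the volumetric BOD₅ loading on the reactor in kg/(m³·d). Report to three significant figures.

L_v ≈ 15.9 kg BOD₅/(m³·d)

Volumetric loading L_v = Q·S₀ / V = 926 × 3770 g/m³ / 220.0 m³ = 15868 g/(m³·d) = 15.87 kg BOD₅/(m³·d).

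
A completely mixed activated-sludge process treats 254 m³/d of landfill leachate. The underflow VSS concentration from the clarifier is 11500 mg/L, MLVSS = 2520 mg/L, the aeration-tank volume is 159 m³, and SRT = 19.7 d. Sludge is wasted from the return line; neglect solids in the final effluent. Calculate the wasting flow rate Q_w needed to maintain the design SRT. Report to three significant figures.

Wasting from the return line (neglecting effluent solids): Q_w = V·X / (θ_c·X_r) = 159.0 × 2520 / (19.7 × 11500) = 1.769 m³/d.

Q_w ≈ 1.77 m³/d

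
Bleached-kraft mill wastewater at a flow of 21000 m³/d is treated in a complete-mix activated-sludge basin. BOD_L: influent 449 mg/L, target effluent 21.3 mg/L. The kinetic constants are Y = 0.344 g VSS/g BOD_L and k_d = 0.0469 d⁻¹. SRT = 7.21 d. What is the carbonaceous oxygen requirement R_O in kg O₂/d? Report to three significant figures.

R_O ≈ 5700 kg O₂/d

Observed yield with endogenous decay: Y_obs = Y / (1 + k_d·θ_c) = 0.344 / (1 + 0.0469 × 7.21) = 0.344 / 1.338 = 0.2571 g VSS/g BOD_L.
Q·(S₀ − S) = 21000 × (449 − 21.3) × 10⁻³ = 8982 kg/d removed.
P_X = Y_obs·Q·(S₀ − S) = 0.2571 × 8982 = 2309 kg VSS/d.
Carbonaceous O₂ demand = substrate oxidised − cell-mass equivalent = 8982 − 1.42 × 2309 = 5703 kg O₂/d.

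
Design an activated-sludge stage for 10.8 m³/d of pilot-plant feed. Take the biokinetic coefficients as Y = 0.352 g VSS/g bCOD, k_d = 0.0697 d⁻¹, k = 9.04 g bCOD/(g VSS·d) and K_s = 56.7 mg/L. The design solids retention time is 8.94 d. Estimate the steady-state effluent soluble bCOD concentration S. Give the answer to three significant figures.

Effluent substrate depends only on kinetics and SRT: S = K_s(1 + k_d θ_c) / [θ_c(Yk − k_d) − 1] = 56.7 × (1 + 0.0697 × 8.94) / [8.94 × (0.352 × 9.04 − 0.0697) − 1] = 92.03 / 26.82 = 3.431 mg/L.

S ≈ 3.43 mg/L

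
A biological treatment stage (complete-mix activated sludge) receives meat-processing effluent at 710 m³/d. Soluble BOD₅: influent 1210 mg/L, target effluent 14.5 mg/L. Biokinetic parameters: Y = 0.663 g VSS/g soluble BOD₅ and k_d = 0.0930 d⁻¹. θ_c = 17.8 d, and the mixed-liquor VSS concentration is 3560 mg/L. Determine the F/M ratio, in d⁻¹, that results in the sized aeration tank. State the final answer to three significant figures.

F/M ≈ 0.228 d⁻¹

Rearranging the biomass balance for a CMAS with decay, V = Y·Q·ΔS·θ_c / [X·(1+k_d θ_c)] = 0.663 × 710 × (1210 − 14.5) × 17.8 / [3560 × (1 + 0.0930 × 17.8)] = 1×10^7 / 9453 = 1060 m³.
F/M = applied load / biomass = Q·S₀/(V·X) = 710 × 1210 / (1060 × 3560) = 0.2277 d⁻¹.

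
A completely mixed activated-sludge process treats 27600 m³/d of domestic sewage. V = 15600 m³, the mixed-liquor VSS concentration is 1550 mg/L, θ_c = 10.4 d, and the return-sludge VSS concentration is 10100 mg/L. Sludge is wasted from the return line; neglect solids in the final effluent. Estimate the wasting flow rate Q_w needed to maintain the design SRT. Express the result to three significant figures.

Q_w ≈ 230 m³/d

Wasting from the return line (neglecting effluent solids): Q_w = V·X / (θ_c·X_r) = 15600 × 1550 / (10.4 × 10100) = 230.2 m³/d.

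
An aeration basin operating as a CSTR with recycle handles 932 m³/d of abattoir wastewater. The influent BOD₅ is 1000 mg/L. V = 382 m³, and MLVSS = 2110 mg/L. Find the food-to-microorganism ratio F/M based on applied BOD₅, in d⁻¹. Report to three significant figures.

F/M = applied load / biomass = Q·S₀/(V·X) = 932 × 1000 / (382.0 × 2110) = 1.156 d⁻¹.

F/M ≈ 1.16 d⁻¹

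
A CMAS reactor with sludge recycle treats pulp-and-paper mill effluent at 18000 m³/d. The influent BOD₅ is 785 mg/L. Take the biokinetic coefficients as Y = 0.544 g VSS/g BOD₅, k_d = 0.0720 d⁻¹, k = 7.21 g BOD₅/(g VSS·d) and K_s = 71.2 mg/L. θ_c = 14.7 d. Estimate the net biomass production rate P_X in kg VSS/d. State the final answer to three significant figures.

P_X ≈ 3720 kg VSS/d

Effluent substrate depends only on kinetics and SRT: S = K_s(1 + k_d θ_c) / [θ_c(Yk − k_d) − 1] = 71.2 × (1 + 0.0720 × 14.7) / [14.7 × (0.544 × 7.21 − 0.0720) − 1] = 146.6 / 55.60 = 2.636 mg/L.
The observed yield is Y_obs = Y/(1 + k_d·θ_c) = 0.544 / (1 + 0.0720 × 14.7) = 0.544 / 2.058 = 0.2643 g VSS per g BOD₅ removed.
Substrate removed = Q·(S₀ − S) = 18000 m³/d × (785 − 2.64) g/m³ = 1.41×10^7 g/d = 14082 kg/d.
So the net sludge growth is P_X = 0.2643 × 14082 = 3722 kg VSS/d.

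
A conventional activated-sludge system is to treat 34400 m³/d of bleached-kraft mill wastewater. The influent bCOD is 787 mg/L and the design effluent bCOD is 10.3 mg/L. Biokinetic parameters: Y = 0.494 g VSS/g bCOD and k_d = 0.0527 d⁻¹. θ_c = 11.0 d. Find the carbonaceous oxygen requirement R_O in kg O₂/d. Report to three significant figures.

R_O ≈ 14900 kg O₂/d

The observed yield is Y_obs = Y/(1 + k_d·θ_c) = 0.494 / (1 + 0.0527 × 11.0) = 0.494 / 1.580 = 0.3127 g VSS per g bCOD removed.
ΔS = 787 − 10.3 = 776.7 mg/L, so the substrate removal rate is 34400 × 776.7/1000 = 26718 kg bCOD/d.
P_X = Y_obs·Q·(S₀ − S) = 0.3127 × 26718 = 8355 kg VSS/d.
R_O = Q·ΔS − 1.42 P_X = 26718 − 11865 = 14854 kg O₂/d.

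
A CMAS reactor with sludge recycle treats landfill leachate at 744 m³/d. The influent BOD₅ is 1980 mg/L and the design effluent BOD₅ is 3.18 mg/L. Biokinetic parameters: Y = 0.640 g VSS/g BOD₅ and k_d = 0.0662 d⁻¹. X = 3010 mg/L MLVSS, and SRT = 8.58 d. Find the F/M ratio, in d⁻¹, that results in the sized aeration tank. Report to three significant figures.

F/M ≈ 0.286 d⁻¹

Steady-state biomass mass balance: V·X·(1 + k_d·θ_c) = Y·Q·(S₀ − S)·θ_c, so V = 0.640 × 744 × (1980 − 3.18) × 8.58 / [3010 × (1 + 0.0662 × 8.58)] = 8.08×10^6 / 4720 = 1711 m³.
F/M = applied load / biomass = Q·S₀/(V·X) = 744 × 1980 / (1711 × 3010) = 0.2860 d⁻¹.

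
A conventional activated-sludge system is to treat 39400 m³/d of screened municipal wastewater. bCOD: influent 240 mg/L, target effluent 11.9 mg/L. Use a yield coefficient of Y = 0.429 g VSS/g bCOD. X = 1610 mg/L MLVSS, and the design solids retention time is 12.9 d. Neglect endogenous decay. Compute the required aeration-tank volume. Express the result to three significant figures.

Biomass mass balance (decay neglected): V·X = Y·Q·(S₀ − S)·θ_c, so V = 0.429 × 39400 × (240 − 11.9) × 12.9 / 1610 = 30892 m³.

V ≈ 30900 m³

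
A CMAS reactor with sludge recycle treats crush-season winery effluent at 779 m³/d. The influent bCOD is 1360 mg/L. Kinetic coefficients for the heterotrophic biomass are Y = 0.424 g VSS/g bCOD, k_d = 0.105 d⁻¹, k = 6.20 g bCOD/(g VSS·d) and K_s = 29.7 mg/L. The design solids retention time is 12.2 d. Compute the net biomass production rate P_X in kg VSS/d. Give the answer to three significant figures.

From the Monod/SRT balance for a CMAS, S = K_s·(1+k_d θ_c)/[θ_c·(Y k − k_d) − 1] = 29.7 × (1 + 0.105 × 12.2) / [12.2 × (0.424 × 6.20 − 0.105) − 1] = 67.75 / 29.79 = 2.274 mg/L.
Y_obs = Y / (1 + k_d θ_c) = 0.424 / (1 + 0.105 × 12.2) = 0.424 / 2.281 = 0.1859.
Substrate removed = Q·(S₀ − S) = 779 m³/d × (1360 − 2.27) g/m³ = 1.06×10^6 g/d = 1058 kg/d.
P_X = Y_obs · Q(S₀ − S) = 0.1859 × 1058 = 196.6 kg VSS/d.

P_X ≈ 197 kg VSS/d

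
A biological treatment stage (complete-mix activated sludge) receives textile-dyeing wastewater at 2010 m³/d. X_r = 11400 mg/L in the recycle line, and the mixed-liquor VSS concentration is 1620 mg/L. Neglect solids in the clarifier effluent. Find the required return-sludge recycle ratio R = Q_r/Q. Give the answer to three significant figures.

R ≈ 0.166

R = Q_r/Q = X/(X_r − X) = 1620 / (11400 − 1620) = 0.1656.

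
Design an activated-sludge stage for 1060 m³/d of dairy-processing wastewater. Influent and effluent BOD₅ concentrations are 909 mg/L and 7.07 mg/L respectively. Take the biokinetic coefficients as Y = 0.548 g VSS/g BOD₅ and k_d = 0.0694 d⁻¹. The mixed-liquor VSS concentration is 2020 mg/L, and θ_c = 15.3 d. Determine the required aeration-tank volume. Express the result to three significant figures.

V ≈ 1920 m³

Rearranging the biomass balance for a CMAS with decay, V = Y·Q·ΔS·θ_c / [X·(1+k_d θ_c)] = 0.548 × 1060 × (909 − 7.07) × 15.3 / [2020 × (1 + 0.0694 × 15.3)] = 8.02×10^6 / 4165 = 1925 m³.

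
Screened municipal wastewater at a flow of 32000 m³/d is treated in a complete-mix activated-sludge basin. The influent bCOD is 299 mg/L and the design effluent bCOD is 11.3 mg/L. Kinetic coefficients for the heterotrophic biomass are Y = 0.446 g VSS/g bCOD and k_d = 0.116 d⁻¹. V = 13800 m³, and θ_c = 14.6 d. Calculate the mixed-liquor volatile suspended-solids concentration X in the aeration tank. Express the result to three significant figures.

X ≈ 1610 mg/L

X = Y·Q·ΔS·θ_c / [V·(1 + k_d θ_c)] = 0.446 × 32000 × (299 − 11.3) × 14.6 / [13800 × (1 + 0.116 × 14.6)] = 1613 mg/L.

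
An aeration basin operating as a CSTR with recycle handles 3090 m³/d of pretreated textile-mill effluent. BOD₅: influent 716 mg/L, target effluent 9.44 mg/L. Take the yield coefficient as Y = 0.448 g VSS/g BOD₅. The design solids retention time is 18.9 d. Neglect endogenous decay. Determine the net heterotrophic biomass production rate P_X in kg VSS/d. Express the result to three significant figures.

Since k_d ≈ 0, Y_obs = Y = 0.448 g VSS/g BOD₅.
Mass of BOD₅ removed per day: Q(S₀ − S) = 3090 × 706.6 g/m³ = 2183 kg/d.
Net biomass production P_X = Y_obs × Q·(S₀ − S) = 0.4480 × 2183 = 978.1 kg VSS/d.

P_X ≈ 978 kg VSS/d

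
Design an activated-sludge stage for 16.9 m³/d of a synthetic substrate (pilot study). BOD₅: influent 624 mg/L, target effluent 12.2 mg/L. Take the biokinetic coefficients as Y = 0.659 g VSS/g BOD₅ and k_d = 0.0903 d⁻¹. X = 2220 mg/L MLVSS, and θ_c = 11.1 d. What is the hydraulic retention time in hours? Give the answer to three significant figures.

τ ≈ 24.2 h

Steady-state biomass mass balance: V·X·(1 + k_d·θ_c) = Y·Q·(S₀ − S)·θ_c, so V = 0.659 × 16.9 × (624 − 12.2) × 11.1 / [2220 × (1 + 0.0903 × 11.1)] = 7.56×10^4 / 4445 = 17.01 m³.
Hydraulic retention time τ = V/Q = 17.01 / 16.9 = 1.007 d = 24.16 h.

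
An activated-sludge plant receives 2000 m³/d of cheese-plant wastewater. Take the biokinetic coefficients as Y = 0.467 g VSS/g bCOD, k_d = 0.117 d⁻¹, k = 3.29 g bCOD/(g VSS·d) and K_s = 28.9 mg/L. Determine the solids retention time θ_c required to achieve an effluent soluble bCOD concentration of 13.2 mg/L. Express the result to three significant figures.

From 1/θ_c = Y·k·S/(K_s + S) − k_d: Y·k·S/(K_s+S) = 0.467 × 3.29 × 13.2 / (28.9 + 13.2) = 0.4817 d⁻¹.
θ_c = 1/(μ − k_d) = 1/(0.4817 − 0.117) = 1/0.3647 = 2.742 d.

θ_c ≈ 2.74 d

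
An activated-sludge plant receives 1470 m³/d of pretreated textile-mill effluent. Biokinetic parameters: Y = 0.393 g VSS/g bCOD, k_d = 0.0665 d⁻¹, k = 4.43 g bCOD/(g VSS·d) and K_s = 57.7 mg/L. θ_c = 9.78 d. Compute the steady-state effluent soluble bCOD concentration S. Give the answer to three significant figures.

From the Monod/SRT balance for a CMAS, S = K_s·(1+k_d θ_c)/[θ_c·(Y k − k_d) − 1] = 57.7 × (1 + 0.0665 × 9.78) / [9.78 × (0.393 × 4.43 − 0.0665) − 1] = 95.23 / 15.38 = 6.193 mg/L.

S ≈ 6.19 mg/L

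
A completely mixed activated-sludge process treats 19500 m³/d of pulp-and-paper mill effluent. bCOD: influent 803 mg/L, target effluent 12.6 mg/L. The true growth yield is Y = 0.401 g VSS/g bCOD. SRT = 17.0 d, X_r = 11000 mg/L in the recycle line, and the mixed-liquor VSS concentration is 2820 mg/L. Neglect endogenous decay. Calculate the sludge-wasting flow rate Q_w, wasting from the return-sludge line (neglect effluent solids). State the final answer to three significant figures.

With k_d = 0 the design equation reduces to V = Y Q (S₀−S) θ_c / X = 0.401 × 19500 × (803 − 12.6) × 17.0 / 2820 = 37259 m³.
Q_w = (V·X)/(θ_c X_r) = 37259 × 2820 / (17.0 × 11000) = 561.9 m³/d.

Q_w ≈ 562 m³/d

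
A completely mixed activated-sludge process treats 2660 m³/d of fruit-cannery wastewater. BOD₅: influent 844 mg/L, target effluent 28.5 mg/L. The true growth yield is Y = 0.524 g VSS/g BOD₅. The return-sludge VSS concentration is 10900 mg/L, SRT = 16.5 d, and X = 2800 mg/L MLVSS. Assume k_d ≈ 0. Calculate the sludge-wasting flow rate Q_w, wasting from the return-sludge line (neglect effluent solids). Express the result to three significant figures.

Q_w ≈ 104 m³/d

With k_d = 0 the design equation reduces to V = Y Q (S₀−S) θ_c / X = 0.524 × 2660 × (844 − 28.5) × 16.5 / 2800 = 6698 m³.
Q_w = (V·X)/(θ_c X_r) = 6698 × 2800 / (16.5 × 10900) = 104.3 m³/d.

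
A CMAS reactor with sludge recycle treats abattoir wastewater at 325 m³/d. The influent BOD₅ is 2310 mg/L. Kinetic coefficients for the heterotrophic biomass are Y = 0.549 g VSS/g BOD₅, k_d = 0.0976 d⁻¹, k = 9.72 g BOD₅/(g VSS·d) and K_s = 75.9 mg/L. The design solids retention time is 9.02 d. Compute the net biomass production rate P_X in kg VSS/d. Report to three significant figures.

From the Monod/SRT balance for a CMAS, S = K_s·(1+k_d θ_c)/[θ_c·(Y k − k_d) − 1] = 75.9 × (1 + 0.0976 × 9.02) / [9.02 × (0.549 × 9.72 − 0.0976) − 1] = 142.7 / 46.25 = 3.086 mg/L.
Y_obs = Y / (1 + k_d θ_c) = 0.549 / (1 + 0.0976 × 9.02) = 0.549 / 1.880 = 0.2920.
Substrate removed = Q·(S₀ − S) = 325 m³/d × (2310 − 3.09) g/m³ = 7.5×10^5 g/d = 749.7 kg/d.
P_X = Y_obs · Q(S₀ − S) = 0.2920 × 749.7 = 218.9 kg VSS/d.

P_X ≈ 219 kg VSS/d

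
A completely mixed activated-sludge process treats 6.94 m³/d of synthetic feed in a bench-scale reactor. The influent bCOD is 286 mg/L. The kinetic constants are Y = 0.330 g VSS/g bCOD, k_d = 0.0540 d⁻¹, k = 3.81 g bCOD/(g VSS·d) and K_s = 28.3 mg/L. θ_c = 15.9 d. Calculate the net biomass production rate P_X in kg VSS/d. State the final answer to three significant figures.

From the Monod/SRT balance for a CMAS, S = K_s·(1+k_d θ_c)/[θ_c·(Y k − k_d) − 1] = 28.3 × (1 + 0.0540 × 15.9) / [15.9 × (0.330 × 3.81 − 0.0540) − 1] = 52.60 / 18.13 = 2.901 mg/L.
Observed yield with endogenous decay: Y_obs = Y / (1 + k_d·θ_c) = 0.330 / (1 + 0.0540 × 15.9) = 0.330 / 1.859 = 0.1776 g VSS/g bCOD.
Mass of bCOD removed per day: Q(S₀ − S) = 6.94 × 283.1 g/m³ = 1.965 kg/d.
P_X = Y_obs · Q(S₀ − S) = 0.1776 × 1.965 = 0.3488 kg VSS/d.

P_X ≈ 0.349 kg VSS/d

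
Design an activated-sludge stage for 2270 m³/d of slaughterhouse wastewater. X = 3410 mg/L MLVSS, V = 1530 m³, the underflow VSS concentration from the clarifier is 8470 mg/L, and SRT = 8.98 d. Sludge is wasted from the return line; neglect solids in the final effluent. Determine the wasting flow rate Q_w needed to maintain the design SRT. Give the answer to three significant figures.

θ_c = V·X/(Q_w·X_r) when wasting from the recycle, so Q_w = V·X/(θ_c·X_r) = 1530 × 3410 / (8.98 × 8470) = 68.59 m³/d.

Q_w ≈ 68.6 m³/d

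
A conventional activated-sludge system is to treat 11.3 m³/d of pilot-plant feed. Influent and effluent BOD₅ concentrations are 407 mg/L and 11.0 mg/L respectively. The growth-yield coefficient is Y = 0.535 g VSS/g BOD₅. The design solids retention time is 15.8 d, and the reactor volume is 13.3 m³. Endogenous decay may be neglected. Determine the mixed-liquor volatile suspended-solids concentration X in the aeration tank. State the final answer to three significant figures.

X ≈ 2840 mg/L

Without decay, X = Y Q (S₀−S) θ_c / V = 0.535 × 11.3 × (407 − 11.0) × 15.8 / 13.3 = 2844 mg/L.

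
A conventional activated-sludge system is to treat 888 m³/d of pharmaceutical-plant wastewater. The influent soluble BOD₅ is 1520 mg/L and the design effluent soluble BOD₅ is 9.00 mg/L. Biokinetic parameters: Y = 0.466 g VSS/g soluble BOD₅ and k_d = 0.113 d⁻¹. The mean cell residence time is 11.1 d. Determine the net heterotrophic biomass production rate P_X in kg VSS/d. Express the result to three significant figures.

The observed yield is Y_obs = Y/(1 + k_d·θ_c) = 0.466 / (1 + 0.113 × 11.1) = 0.466 / 2.254 = 0.2067 g VSS per g soluble BOD₅ removed.
Q·(S₀ − S) = 888 × (1520 − 9.00) × 10⁻³ = 1342 kg/d removed.
Net biomass production P_X = Y_obs × Q·(S₀ − S) = 0.2067 × 1342 = 277.4 kg VSS/d.

P_X ≈ 277 kg VSS/d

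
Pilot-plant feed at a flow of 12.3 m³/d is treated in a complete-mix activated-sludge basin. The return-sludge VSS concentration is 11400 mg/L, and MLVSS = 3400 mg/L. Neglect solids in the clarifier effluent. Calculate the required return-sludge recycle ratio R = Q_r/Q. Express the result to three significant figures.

R ≈ 0.425

Solids balance on the clarifier gives (1+R)X = R·X_r, so R = X/(X_r − X) = 3400 / (11400 − 3400) = 0.4250.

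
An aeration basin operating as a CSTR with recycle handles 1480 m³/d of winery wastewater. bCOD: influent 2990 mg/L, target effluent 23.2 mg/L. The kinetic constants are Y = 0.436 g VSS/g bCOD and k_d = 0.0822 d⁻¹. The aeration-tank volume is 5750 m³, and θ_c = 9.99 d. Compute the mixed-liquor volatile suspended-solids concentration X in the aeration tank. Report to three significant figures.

From V·X·(1 + k_d·θ_c) = Y·Q·(S₀ − S)·θ_c: X = 0.436 × 1480 × (2990 − 23.2) × 9.99 / [5750 × (1 + 0.0822 × 9.99)] = 1826 mg/L.

X ≈ 1830 mg/L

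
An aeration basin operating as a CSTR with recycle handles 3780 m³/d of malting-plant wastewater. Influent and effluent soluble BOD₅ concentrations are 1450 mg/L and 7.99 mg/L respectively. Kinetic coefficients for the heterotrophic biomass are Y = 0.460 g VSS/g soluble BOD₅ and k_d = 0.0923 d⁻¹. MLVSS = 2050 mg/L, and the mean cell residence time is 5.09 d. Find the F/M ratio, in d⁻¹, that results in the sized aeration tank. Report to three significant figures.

Rearranging the biomass balance for a CMAS with decay, V = Y·Q·ΔS·θ_c / [X·(1+k_d θ_c)] = 0.460 × 3780 × (1450 − 7.99) × 5.09 / [2050 × (1 + 0.0923 × 5.09)] = 1.28×10^7 / 3013 = 4236 m³.
Food-to-microorganism ratio F/M = Q S₀ / (V X) = 3780 × 1450 / (4236 × 2050) = 0.6312 d⁻¹.

F/M ≈ 0.631 d⁻¹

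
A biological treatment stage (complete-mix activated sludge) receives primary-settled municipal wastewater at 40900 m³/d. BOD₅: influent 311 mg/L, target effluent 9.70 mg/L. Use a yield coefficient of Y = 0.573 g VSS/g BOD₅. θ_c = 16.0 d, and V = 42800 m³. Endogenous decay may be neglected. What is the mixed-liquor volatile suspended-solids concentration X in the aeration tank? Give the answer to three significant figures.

X ≈ 2640 mg/L

From V·X = Y·Q·(S₀ − S)·θ_c (decay neglected): X = 0.573 × 40900 × (311 − 9.70) × 16.0 / 42800 = 2640 mg/L.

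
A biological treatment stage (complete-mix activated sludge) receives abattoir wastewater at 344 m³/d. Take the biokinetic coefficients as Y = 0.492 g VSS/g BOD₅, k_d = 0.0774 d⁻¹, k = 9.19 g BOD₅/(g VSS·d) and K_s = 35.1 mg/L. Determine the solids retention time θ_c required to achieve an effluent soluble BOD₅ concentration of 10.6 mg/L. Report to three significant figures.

From 1/θ_c = Y·k·S/(K_s + S) − k_d: Y·k·S/(K_s+S) = 0.492 × 9.19 × 10.6 / (35.1 + 10.6) = 1.049 d⁻¹.
θ_c = 1/(μ − k_d) = 1/(1.049 − 0.0774) = 1/0.9713 = 1.029 d.

θ_c ≈ 1.03 d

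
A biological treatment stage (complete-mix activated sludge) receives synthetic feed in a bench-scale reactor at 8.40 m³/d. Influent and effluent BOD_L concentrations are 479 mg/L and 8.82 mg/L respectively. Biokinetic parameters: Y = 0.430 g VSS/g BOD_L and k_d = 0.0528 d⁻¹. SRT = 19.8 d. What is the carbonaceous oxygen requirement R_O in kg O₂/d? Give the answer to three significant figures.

R_O ≈ 2.77 kg O₂/d

Y_obs = Y / (1 + k_d θ_c) = 0.430 / (1 + 0.0528 × 19.8) = 0.430 / 2.045 = 0.2102.
Mass of BOD_L removed per day: Q(S₀ − S) = 8.40 × 470.2 g/m³ = 3.950 kg/d.
Biomass synthesised: P_X = Y_obs × 3.950 = 0.8303 kg VSS/d.
R_O = Q·ΔS − 1.42 P_X = 3.950 − 1.179 = 2.771 kg O₂/d.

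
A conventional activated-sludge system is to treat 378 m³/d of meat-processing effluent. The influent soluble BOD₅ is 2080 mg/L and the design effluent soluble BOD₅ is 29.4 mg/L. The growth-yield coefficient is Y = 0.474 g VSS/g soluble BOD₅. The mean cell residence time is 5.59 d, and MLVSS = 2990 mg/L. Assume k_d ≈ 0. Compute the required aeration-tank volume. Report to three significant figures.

V ≈ 687 m³

V·X = Y·Q·ΔS·θ_c gives V = 0.474 × 378 × (2080 − 29.4) × 5.59 / 2990 = 686.9 m³.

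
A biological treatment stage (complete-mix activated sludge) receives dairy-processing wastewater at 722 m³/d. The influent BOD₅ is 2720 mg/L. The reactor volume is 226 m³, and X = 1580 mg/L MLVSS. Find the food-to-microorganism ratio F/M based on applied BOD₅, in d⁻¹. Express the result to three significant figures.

F/M = Q·S₀ / (V·X) = 722 × 2720 / (226.0 × 1580) = 5.500 g BOD₅·(g VSS·d)⁻¹.

F/M ≈ 5.50 d⁻¹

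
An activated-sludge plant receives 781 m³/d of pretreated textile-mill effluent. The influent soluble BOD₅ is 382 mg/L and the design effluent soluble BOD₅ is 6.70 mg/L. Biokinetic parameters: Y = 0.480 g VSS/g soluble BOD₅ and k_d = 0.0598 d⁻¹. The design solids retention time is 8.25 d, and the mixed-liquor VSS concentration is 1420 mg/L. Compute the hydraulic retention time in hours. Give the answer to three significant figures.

Steady-state biomass mass balance: V·X·(1 + k_d·θ_c) = Y·Q·(S₀ − S)·θ_c, so V = 0.480 × 781 × (382 − 6.70) × 8.25 / [1420 × (1 + 0.0598 × 8.25)] = 1.16×10^6 / 2121 = 547.4 m³.
Hydraulic retention time τ = V/Q = 547.4 / 781 = 0.7008 d = 16.82 h.

τ ≈ 16.8 h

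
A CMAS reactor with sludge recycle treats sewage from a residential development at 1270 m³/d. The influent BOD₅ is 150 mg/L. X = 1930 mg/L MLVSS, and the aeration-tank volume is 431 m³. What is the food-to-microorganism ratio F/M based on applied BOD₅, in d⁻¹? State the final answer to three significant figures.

F/M = applied load / biomass = Q·S₀/(V·X) = 1270 × 150 / (431.0 × 1930) = 0.2290 d⁻¹.

F/M ≈ 0.229 d⁻¹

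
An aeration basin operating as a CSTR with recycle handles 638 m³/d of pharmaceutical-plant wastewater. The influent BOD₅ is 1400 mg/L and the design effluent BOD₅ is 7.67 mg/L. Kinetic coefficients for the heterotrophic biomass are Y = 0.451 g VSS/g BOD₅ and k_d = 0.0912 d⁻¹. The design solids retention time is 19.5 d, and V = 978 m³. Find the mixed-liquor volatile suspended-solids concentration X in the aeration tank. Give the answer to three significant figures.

X ≈ 2880 mg/L

X = Y·Q·ΔS·θ_c / [V·(1 + k_d θ_c)] = 0.451 × 638 × (1400 − 7.67) × 19.5 / [978 × (1 + 0.0912 × 19.5)] = 2875 mg/L.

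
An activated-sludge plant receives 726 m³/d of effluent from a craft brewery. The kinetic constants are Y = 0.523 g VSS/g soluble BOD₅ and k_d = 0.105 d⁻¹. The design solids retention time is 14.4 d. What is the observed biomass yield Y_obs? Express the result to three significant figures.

Y_obs = Y / (1 + k_d θ_c) = 0.523 / (1 + 0.105 × 14.4) = 0.523 / 2.512 = 0.2082.

Y_obs ≈ 0.208 g VSS/g soluble BOD₅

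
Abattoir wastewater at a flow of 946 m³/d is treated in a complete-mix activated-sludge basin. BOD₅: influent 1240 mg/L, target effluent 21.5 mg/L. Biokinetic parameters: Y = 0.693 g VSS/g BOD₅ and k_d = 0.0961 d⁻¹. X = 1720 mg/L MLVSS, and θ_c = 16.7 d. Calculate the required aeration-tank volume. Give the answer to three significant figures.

Steady-state biomass mass balance: V·X·(1 + k_d·θ_c) = Y·Q·(S₀ − S)·θ_c, so V = 0.693 × 946 × (1240 − 21.5) × 16.7 / [1720 × (1 + 0.0961 × 16.7)] = 1.33×10^7 / 4480 = 2978 m³.

V ≈ 2980 m³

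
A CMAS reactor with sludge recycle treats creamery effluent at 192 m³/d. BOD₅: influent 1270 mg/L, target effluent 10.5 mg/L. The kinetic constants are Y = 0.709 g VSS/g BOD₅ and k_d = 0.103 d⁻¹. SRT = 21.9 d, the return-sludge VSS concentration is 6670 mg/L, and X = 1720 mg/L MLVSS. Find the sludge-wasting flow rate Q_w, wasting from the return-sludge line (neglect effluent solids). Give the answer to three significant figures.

Q_w ≈ 7.90 m³/d

Steady-state biomass mass balance: V·X·(1 + k_d·θ_c) = Y·Q·(S₀ − S)·θ_c, so V = 0.709 × 192 × (1270 − 10.5) × 21.9 / [1720 × (1 + 0.103 × 21.9)] = 3.75×10^6 / 5600 = 670.5 m³.
Wasting from the return line (neglecting effluent solids): Q_w = V·X / (θ_c·X_r) = 670.5 × 1720 / (21.9 × 6670) = 7.895 m³/d.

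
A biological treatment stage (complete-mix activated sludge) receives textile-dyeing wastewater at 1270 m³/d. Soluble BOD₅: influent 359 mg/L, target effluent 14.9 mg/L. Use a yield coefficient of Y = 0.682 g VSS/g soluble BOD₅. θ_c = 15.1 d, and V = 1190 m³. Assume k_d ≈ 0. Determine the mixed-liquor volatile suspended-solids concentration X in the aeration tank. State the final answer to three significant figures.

X = Y·Q·ΔS·θ_c / V = 0.682 × 1270 × (359 − 14.9) × 15.1 / 1190 = 3782 mg/L.

X ≈ 3780 mg/L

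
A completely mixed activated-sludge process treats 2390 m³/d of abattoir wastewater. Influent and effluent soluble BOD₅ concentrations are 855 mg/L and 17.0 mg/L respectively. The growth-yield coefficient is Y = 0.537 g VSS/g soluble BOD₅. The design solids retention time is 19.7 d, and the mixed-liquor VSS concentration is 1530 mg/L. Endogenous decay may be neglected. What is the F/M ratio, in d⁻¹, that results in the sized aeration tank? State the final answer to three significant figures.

F/M ≈ 0.0964 d⁻¹

Biomass mass balance (decay neglected): V·X = Y·Q·(S₀ − S)·θ_c, so V = 0.537 × 2390 × (855 − 17.0) × 19.7 / 1530 = 13848 m³.
F/M = Q·S₀ / (V·X) = 2390 × 855 / (13848 × 1530) = 0.09645 g soluble BOD₅·(g VSS·d)⁻¹.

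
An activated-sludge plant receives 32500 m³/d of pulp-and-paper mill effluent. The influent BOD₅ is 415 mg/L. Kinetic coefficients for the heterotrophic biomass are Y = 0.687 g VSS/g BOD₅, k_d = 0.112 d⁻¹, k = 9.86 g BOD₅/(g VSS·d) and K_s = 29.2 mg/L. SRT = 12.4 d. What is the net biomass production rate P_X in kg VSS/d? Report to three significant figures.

P_X ≈ 3870 kg VSS/d

For a completely mixed reactor with recycle the Lawrence–McCarty relation gives S = K_s·(1 + k_d·θ_c) / [θ_c·(Y·k − k_d) − 1] = 29.2 × (1 + 0.112 × 12.4) / [12.4 × (0.687 × 9.86 − 0.112) − 1] = 69.75 / 81.61 = 0.8547 mg/L.
Y_obs = Y / (1 + k_d θ_c) = 0.687 / (1 + 0.112 × 12.4) = 0.687 / 2.389 = 0.2876.
Mass of BOD₅ removed per day: Q(S₀ − S) = 32500 × 414.1 g/m³ = 13460 kg/d.
P_X = Y_obs · Q(S₀ − S) = 0.2876 × 13460 = 3871 kg VSS/d.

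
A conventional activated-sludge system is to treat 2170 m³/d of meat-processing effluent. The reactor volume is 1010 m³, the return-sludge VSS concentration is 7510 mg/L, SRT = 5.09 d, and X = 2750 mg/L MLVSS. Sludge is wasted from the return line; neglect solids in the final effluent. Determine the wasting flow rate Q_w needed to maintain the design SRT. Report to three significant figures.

θ_c = V·X/(Q_w·X_r) when wasting from the recycle, so Q_w = V·X/(θ_c·X_r) = 1010 × 2750 / (5.09 × 7510) = 72.66 m³/d.

Q_w ≈ 72.7 m³/d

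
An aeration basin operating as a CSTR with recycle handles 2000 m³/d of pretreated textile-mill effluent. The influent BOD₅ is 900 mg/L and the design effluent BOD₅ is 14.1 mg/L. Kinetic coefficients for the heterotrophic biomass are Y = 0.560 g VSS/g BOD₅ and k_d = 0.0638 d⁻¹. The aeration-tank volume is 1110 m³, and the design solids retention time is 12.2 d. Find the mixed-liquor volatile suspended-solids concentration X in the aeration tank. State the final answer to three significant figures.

From V·X·(1 + k_d·θ_c) = Y·Q·(S₀ − S)·θ_c: X = 0.560 × 2000 × (900 − 14.1) × 12.2 / [1110 × (1 + 0.0638 × 12.2)] = 6132 mg/L.

X ≈ 6130 mg/L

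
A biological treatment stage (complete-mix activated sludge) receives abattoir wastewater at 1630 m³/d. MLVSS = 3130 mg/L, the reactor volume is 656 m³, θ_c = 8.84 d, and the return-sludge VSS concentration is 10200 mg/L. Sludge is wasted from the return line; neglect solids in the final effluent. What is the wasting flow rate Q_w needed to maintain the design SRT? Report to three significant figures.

Q_w ≈ 22.8 m³/d

Q_w = (V·X)/(θ_c X_r) = 656.0 × 3130 / (8.84 × 10200) = 22.77 m³/d.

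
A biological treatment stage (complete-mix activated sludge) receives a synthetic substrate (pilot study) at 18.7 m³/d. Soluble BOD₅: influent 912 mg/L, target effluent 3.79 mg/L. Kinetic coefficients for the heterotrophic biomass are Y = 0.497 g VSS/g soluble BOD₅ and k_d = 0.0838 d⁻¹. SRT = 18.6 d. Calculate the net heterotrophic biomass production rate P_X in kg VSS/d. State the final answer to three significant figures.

Observed yield with endogenous decay: Y_obs = Y / (1 + k_d·θ_c) = 0.497 / (1 + 0.0838 × 18.6) = 0.497 / 2.559 = 0.1942 g VSS/g soluble BOD₅.
Mass of soluble BOD₅ removed per day: Q(S₀ − S) = 18.7 × 908.2 g/m³ = 16.98 kg/d.
Net biomass production P_X = Y_obs × Q·(S₀ − S) = 0.1942 × 16.98 = 3.299 kg VSS/d.

P_X ≈ 3.30 kg VSS/d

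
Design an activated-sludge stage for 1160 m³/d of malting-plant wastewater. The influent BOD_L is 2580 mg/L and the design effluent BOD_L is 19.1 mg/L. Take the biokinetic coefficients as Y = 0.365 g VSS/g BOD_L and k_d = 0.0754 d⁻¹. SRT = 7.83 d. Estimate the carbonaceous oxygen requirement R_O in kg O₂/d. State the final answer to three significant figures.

R_O ≈ 2000 kg O₂/d

Correct the yield for decay: Y_obs = Y/(1 + k_d θ_c) = 0.365 / (1 + 0.0754 × 7.83) = 0.365 / 1.590 = 0.2295.
Mass of BOD_L removed per day: Q(S₀ − S) = 1160 × 2561 g/m³ = 2971 kg/d.
Net sludge production P_X = 0.2295 × 2971 = 681.8 kg VSS/d.
Carbonaceous O₂ demand = substrate oxidised − cell-mass equivalent = 2971 − 1.42 × 681.8 = 2003 kg O₂/d.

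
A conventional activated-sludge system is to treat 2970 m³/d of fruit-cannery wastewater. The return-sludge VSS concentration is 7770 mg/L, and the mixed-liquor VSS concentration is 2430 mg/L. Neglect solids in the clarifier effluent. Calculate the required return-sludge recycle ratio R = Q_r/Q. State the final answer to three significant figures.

R ≈ 0.455

Mass balance around the secondary clarifier (neglecting effluent solids): R = X / (X_r − X) = 2430 / (7770 − 2430) = 0.4551.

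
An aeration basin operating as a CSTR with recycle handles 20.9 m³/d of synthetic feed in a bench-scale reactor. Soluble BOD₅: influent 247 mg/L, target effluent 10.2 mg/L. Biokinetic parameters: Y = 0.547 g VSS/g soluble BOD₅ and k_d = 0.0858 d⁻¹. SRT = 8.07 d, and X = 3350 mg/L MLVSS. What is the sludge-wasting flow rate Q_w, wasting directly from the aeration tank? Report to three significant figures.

Q_w ≈ 0.477 m³/d

Rearranging the biomass balance for a CMAS with decay, V = Y·Q·ΔS·θ_c / [X·(1+k_d θ_c)] = 0.547 × 20.9 × (247 − 10.2) × 8.07 / [3350 × (1 + 0.0858 × 8.07)] = 2.18×10^4 / 5670 = 3.853 m³.
With mixed-liquor wasting, θ_c = V/Q_w, so Q_w = V/θ_c = 3.853/8.07 = 0.4775 m³/d.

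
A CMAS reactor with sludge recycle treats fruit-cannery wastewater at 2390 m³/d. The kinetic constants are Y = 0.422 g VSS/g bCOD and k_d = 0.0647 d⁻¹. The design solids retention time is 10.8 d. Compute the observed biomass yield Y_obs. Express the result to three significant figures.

Correct the yield for decay: Y_obs = Y/(1 + k_d θ_c) = 0.422 / (1 + 0.0647 × 10.8) = 0.422 / 1.699 = 0.2484.

Y_obs ≈ 0.248 g VSS/g bCOD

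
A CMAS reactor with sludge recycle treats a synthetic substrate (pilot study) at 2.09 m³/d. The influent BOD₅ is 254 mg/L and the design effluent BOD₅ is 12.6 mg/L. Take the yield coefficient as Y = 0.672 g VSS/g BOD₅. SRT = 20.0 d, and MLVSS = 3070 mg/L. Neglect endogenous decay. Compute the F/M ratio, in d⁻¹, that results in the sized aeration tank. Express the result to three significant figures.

With k_d = 0 the design equation reduces to V = Y Q (S₀−S) θ_c / X = 0.672 × 2.09 × (254 − 12.6) × 20.0 / 3070 = 2.209 m³.
F/M = applied load / biomass = Q·S₀/(V·X) = 2.09 × 254 / (2.209 × 3070) = 0.07829 d⁻¹.

F/M ≈ 0.0783 d⁻¹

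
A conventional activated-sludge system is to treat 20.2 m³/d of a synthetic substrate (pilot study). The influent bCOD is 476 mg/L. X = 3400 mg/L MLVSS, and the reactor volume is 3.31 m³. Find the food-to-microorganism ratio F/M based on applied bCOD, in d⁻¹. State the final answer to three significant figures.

F/M = applied load / biomass = Q·S₀/(V·X) = 20.2 × 476 / (3.310 × 3400) = 0.8544 d⁻¹.

F/M ≈ 0.854 d⁻¹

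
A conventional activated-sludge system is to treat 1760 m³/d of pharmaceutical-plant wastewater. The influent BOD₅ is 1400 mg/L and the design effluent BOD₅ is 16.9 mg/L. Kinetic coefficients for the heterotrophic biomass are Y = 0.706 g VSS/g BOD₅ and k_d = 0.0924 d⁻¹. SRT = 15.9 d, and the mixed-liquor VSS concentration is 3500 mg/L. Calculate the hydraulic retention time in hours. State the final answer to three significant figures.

τ ≈ 43.1 h

Steady-state biomass mass balance: V·X·(1 + k_d·θ_c) = Y·Q·(S₀ − S)·θ_c, so V = 0.706 × 1760 × (1400 − 16.9) × 15.9 / [3500 × (1 + 0.0924 × 15.9)] = 2.73×10^7 / 8642 = 3162 m³.
Hydraulic retention time τ = V/Q = 3162 / 1760 = 1.797 d = 43.12 h.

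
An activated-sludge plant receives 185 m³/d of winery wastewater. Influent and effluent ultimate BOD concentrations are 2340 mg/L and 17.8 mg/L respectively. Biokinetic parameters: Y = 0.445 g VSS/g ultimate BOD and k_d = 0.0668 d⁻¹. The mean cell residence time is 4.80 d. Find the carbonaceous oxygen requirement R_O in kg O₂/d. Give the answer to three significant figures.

The observed yield is Y_obs = Y/(1 + k_d·θ_c) = 0.445 / (1 + 0.0668 × 4.80) = 0.445 / 1.321 = 0.3370 g VSS per g ultimate BOD removed.
Mass of ultimate BOD removed per day: Q(S₀ − S) = 185 × 2322 g/m³ = 429.6 kg/d.
Net sludge production P_X = 0.3370 × 429.6 = 144.8 kg VSS/d.
Carbonaceous O₂ demand = substrate oxidised − cell-mass equivalent = 429.6 − 1.42 × 144.8 = 224.0 kg O₂/d.

R_O ≈ 224 kg O₂/d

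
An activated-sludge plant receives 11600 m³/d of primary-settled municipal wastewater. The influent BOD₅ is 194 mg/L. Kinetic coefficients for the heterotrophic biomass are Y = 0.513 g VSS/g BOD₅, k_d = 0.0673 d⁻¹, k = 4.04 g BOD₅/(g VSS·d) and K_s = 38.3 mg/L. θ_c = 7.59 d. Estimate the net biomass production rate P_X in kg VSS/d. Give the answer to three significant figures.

P_X ≈ 748 kg VSS/d

Effluent substrate depends only on kinetics and SRT: S = K_s(1 + k_d θ_c) / [θ_c(Yk − k_d) − 1] = 38.3 × (1 + 0.0673 × 7.59) / [7.59 × (0.513 × 4.04 − 0.0673) − 1] = 57.86 / 14.22 = 4.069 mg/L.
Observed yield with endogenous decay: Y_obs = Y / (1 + k_d·θ_c) = 0.513 / (1 + 0.0673 × 7.59) = 0.513 / 1.511 = 0.3396 g VSS/g BOD₅.
ΔS = 194 − 4.07 = 189.9 mg/L, so the substrate removal rate is 11600 × 189.9/1000 = 2203 kg BOD₅/d.
P_X = Y_obs · Q(S₀ − S) = 0.3396 × 2203 = 748.1 kg VSS/d.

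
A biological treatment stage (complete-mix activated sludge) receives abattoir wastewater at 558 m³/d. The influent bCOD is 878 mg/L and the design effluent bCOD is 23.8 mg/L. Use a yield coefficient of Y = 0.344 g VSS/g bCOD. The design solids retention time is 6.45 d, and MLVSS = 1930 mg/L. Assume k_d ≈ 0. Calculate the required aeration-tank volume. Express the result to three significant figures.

V·X = Y·Q·ΔS·θ_c gives V = 0.344 × 558 × (878 − 23.8) × 6.45 / 1930 = 548.0 m³.

V ≈ 548 m³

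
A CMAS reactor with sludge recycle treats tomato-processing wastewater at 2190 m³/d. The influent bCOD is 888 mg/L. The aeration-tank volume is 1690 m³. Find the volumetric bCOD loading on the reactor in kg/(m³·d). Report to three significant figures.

L_v ≈ 1.15 kg bCOD/(m³·d)

L_v = Q S₀ / V = 2190 × 888 × 10⁻³ / 1690 = 1.151 kg/(m³·d).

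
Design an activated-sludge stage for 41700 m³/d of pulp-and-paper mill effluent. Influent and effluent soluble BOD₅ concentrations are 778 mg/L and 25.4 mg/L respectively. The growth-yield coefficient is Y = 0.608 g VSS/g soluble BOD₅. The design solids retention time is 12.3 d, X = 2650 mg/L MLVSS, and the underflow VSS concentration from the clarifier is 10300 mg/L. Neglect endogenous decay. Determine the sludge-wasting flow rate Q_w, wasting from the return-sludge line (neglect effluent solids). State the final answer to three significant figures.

Q_w ≈ 1850 m³/d

Biomass mass balance (decay neglected): V·X = Y·Q·(S₀ − S)·θ_c, so V = 0.608 × 41700 × (778 − 25.4) × 12.3 / 2650 = 88565 m³.
θ_c = V·X/(Q_w·X_r) when wasting from the recycle, so Q_w = V·X/(θ_c·X_r) = 88565 × 2650 / (12.3 × 10300) = 1853 m³/d.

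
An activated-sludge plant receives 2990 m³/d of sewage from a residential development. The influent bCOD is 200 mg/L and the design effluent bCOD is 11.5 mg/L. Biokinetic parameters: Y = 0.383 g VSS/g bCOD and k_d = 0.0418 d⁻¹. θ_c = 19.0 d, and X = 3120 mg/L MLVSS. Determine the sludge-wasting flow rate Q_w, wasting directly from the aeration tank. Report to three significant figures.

Steady-state biomass mass balance: V·X·(1 + k_d·θ_c) = Y·Q·(S₀ − S)·θ_c, so V = 0.383 × 2990 × (200 − 11.5) × 19.0 / [3120 × (1 + 0.0418 × 19.0)] = 4.1×10^6 / 5598 = 732.7 m³.
Wasting from the aeration tank: Q_w = V / θ_c = 732.7 / 19.0 = 38.56 m³/d.

Q_w ≈ 38.6 m³/d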